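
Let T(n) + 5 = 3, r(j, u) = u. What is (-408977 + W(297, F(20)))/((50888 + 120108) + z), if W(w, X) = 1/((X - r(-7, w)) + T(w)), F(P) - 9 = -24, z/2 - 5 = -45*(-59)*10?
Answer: -128418779/70369284 ≈ -1.8249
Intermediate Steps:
z = 53110 (z = 10 + 2*(-45*(-59)*10) = 10 + 2*(2655*10) = 10 + 2*26550 = 10 + 53100 = 53110)
T(n) = -2 (T(n) = -5 + 3 = -2)
F(P) = -15 (F(P) = 9 - 24 = -15)
W(w, X) = 1/(-2 + X - w) (W(w, X) = 1/((X - w) - 2) = 1/(-2 + X - w))
(-408977 + W(297, F(20)))/((50888 + 120108) + z) = (-408977 - 1/(2 + 297 - 1*(-15)))/((50888 + 120108) + 53110) = (-408977 - 1/(2 + 297 + 15))/(170996 + 53110) = (-408977 - 1/314)/224106 = (-408977 - 1*1/314)*(1/224106) = (-408977 - 1/314)*(1/224106) = -128418779/314*1/224106 = -128418779/70369284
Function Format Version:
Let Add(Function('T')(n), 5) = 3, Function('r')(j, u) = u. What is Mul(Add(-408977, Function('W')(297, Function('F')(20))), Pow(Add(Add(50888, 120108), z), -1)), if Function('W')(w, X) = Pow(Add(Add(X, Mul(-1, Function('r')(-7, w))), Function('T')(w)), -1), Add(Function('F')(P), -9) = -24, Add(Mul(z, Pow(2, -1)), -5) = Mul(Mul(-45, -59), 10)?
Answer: Rational(-128418779, 70369284) ≈ -1.8249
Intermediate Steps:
z = 53110 (z = Add(10, Mul(2, Mul(Mul(-45, -59), 10))) = Add(10, Mul(2, Mul(2655, 10))) = Add(10, Mul(2, 26550)) = Add(10, 53100) = 53110)
Function('T')(n) = -2 (Function('T')(n) = Add(-5, 3) = -2)
Function('F')(P) = -15 (Function('F')(P) = Add(9, -24) = -15)
Function('W')(w, X) = Pow(Add(-2, X, Mul(-1, w)), -1) (Function('W')(w, X) = Pow(Add(Add(X, Mul(-1, w)), -2), -1) = Pow(Add(-2, X, Mul(-1, w)), -1))
Mul(Add(-408977, Function('W')(297, Function('F')(20))), Pow(Add(Add(50888, 120108), z), -1)) = Mul(Add(-408977, Mul(-1, Pow(Add(2, 297, Mul(-1, -15)), -1))), Pow(Add(Add(50888, 120108), 53110), -1)) = Mul(Add(-408977, Mul(-1, Pow(Add(2, 297, 15), -1))), Pow(Add(170996, 53110), -1)) = Mul(Add(-408977, Mul(-1, Pow(314, -1))), Pow(224106, -1)) = Mul(Add(-408977, Mul(-1, Rational(1, 314))), Rational(1, 224106)) = Mul(Add(-408977, Rational(-1, 314)), Rational(1, 224106)) = Mul(Rational(-128418779, 314), Rational(1, 224106)) = Rational(-128418779, 70369284)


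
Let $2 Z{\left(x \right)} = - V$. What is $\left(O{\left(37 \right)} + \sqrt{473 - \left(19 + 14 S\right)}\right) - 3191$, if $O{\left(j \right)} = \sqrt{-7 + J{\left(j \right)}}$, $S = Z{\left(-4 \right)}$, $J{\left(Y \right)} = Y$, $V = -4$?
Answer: $-3191 + \sqrt{30} + \sqrt{426} \approx -3164.9$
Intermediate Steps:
$Z{\left(x \right)} = 2$ ($Z{\left(x \right)} = \frac{\left(-1\right) \left(-4\right)}{2} = \frac{1}{2} \cdot 4 = 2$)
$S = 2$
$O{\left(j \right)} = \sqrt{-7 + j}$
$\left(O{\left(37 \right)} + \sqrt{473 - \left(19 + 14 S\right)}\right) - 3191 = \left(\sqrt{-7 + 37} + \sqrt{473 - 47}\right) - 3191 = \left(\sqrt{30} + \sqrt{473 - 47}\right) - 3191 = \left(\sqrt{30} + \sqrt{426}\right) - 3191 = -3191 + \sqrt{30} + \sqrt{426}$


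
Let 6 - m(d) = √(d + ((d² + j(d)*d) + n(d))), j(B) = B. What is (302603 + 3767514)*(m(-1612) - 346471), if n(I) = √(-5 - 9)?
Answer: -1410153086405 - 4070117*√(5195476 + I*√14) ≈ -1.4194e+12 - 3340.6*I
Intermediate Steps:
n(I) = I*√14 (n(I) = √(-14) = I*√14)
m(d) = 6 - √(d + 2*d² + I*√14) (m(d) = 6 - √(d + ((d² + d*d) + I*√14)) = 6 - √(d + ((d² + d²) + I*√14)) = 6 - √(d + (2*d² + I*√14)) = 6 - √(d + 2*d² + I*√14))
(302603 + 3767514)*(m(-1612) - 346471) = (302603 + 3767514)*((6 - √(-1612 + 2*(-1612)² + I*√14)) - 346471) = 4070117*((6 - √(-1612 + 2*2598544 + I*√14)) - 346471) = 4070117*((6 - √(-1612 + 5197088 + I*√14)) - 346471) = 4070117*((6 - √(5195476 + I*√14)) - 346471) = 4070117*(-346465 - √(5195476 + I*√14)) = -1410153086405 - 4070117*√(5195476 + I*√14)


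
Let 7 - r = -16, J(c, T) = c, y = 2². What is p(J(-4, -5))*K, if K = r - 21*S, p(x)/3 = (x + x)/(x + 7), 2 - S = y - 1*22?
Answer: 3176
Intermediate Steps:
y = 4
S = 20 (S = 2 - (4 - 1*22) = 2 - (4 - 22) = 2 - 1*(-18) = 2 + 18 = 20)
p(x) = 6*x/(7 + x) (p(x) = 3*((x + x)/(x + 7)) = 3*((2*x)/(7 + x)) = 3*(2*x/(7 + x)) = 6*x/(7 + x))
r = 23 (r = 7 - 1*(-16) = 7 + 16 = 23)
K = -397 (K = 23 - 21*20 = 23 - 420 = -397)
p(J(-4, -5))*K = (6*(-4)/(7 - 4))*(-397) = (6*(-4)/3)*(-397) = (6*(-4)*(⅓))*(-397) = -8*(-397) = 3176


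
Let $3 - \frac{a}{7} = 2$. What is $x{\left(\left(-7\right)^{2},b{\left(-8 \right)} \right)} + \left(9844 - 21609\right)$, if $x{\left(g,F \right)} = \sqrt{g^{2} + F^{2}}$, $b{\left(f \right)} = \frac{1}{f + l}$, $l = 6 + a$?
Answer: $-11765 + \frac{\sqrt{60026}}{5} \approx -11716.0$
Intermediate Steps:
$a = 7$ ($a = 21 - 14 = 7$)
$l = 13$ ($l = 6 + 7 = 13$)
$b{\left(f \right)} = \frac{1}{13 + f}$ ($b{\left(f \right)} = \frac{1}{f + 13} = \frac{1}{13 + f}$)
$x{\left(g,F \right)} = \sqrt{F^{2} + g^{2}}$
$x{\left(\left(-7\right)^{2},b{\left(-8 \right)} \right)} + \left(9844 - 21609\right) = \sqrt{\left(\frac{1}{13 - 8}\right)^{2} + \left(\left(-7\right)^{2}\right)^{2}} + \left(9844 - 21609\right) = \sqrt{\left(\frac{1}{5}\right)^{2} + 49^{2}} + \left(9844 - 21609\right) = \sqrt{\left(\frac{1}{5}\right)^{2} + 2401} - 11765 = \sqrt{\frac{1}{25} + 2401} - 11765 = \sqrt{\frac{60026}{25}} - 11765 = \frac{\sqrt{60026}}{5} - 11765 = -11765 + \frac{\sqrt{60026}}{5}$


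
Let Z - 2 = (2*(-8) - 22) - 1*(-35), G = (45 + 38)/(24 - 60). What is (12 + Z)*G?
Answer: -913/36 ≈ -25.361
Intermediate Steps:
G = -83/36 (G = 83/(-36) = 83*(-1/36) = -83/36 ≈ -2.3056)
Z = -1 (Z = 2 + ((2*(-8) - 22) - 1*(-35)) = 2 + ((-16 - 22) + 35) = 2 + (-38 + 35) = 2 - 3 = -1)
(12 + Z)*G = (12 - 1)*(-83/36) = 11*(-83/36) = -913/36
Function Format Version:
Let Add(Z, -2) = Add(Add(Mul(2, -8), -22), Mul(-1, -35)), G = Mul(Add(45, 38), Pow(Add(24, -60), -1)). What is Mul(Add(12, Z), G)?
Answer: Rational(-913, 36) ≈ -25.361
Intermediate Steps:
G = Rational(-83, 36) (G = Mul(83, Pow(-36, -1)) = Mul(83, Rational(-1, 36)) = Rational(-83, 36) ≈ -2.3056)
Z = -1 (Z = Add(2, Add(Add(Mul(2, -8), -22), Mul(-1, -35))) = Add(2, Add(Add(-16, -22), 35)) = Add(2, Add(-38, 35)) = Add(2, -3) = -1)
Mul(Add(12, Z), G) = Mul(Add(12, -1), Rational(-83, 36)) = Mul(11, Rational(-83, 36)) = Rational(-913, 36)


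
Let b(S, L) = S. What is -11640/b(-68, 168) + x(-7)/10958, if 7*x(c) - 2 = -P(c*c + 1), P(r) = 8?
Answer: 111607179/652001 ≈ 171.18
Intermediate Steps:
x(c) = -6/7 (x(c) = 2/7 + (-1*8)/7 = 2/7 + (⅐)*(-8) = 2/7 - 8/7 = -6/7)
-11640/b(-68, 168) + x(-7)/10958 = -11640/(-68) - 6/7/10958 = -11640*(-1/68) - 6/7*1/10958 = 2910/17 - 3/38353 = 111607179/652001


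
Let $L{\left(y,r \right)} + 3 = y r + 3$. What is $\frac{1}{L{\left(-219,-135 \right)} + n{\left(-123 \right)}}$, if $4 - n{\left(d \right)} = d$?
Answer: $\frac{1}{29692} \approx 3.3679 \cdot 10^{-5}$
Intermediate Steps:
$L{\left(y,r \right)} = r y$ ($L{\left(y,r \right)} = -3 + \left(y r + 3\right) = -3 + \left(r y + 3\right) = -3 + \left(3 + r y\right) = r y$)
$n{\left(d \right)} = 4 - d$
$\frac{1}{L{\left(-219,-135 \right)} + n{\left(-123 \right)}} = \frac{1}{\left(-135\right) \left(-219\right) + \left(4 - -123\right)} = \frac{1}{29565 + \left(4 + 123\right)} = \frac{1}{29565 + 127} = \frac{1}{29692}$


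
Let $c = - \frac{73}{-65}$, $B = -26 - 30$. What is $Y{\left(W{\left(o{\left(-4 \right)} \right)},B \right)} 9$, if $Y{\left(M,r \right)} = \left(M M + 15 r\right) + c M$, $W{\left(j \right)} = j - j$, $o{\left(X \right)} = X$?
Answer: $-7560$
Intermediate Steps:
$B = -56$ ($B = -26 - 30 = -56$)
$W{\left(j \right)} = 0$
$c = \frac{73}{65}$ ($c = \left(-73\right) \left(- \frac{1}{65}\right) = \frac{73}{65} \approx 1.1231$)
$Y{\left(M,r \right)} = M^{2} + 15 r + \frac{73 M}{65}$ ($Y{\left(M,r \right)} = \left(M M + 15 r\right) + \frac{73 M}{65} = \left(M^{2} + 15 r\right) + \frac{73 M}{65} = M^{2} + 15 r + \frac{73 M}{65}$)
$Y{\left(W{\left(o{\left(-4 \right)} \right)},B \right)} 9 = \left(0^{2} + 15 \left(-56\right) + \frac{73}{65} \cdot 0\right) 9 = \left(0 - 840 + 0\right) 9 = \left(-840\right) 9 = -7560$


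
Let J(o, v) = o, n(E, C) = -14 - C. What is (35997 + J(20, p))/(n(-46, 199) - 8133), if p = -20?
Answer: -36017/8346 ≈ -4.3155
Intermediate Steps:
(35997 + J(20, p))/(n(-46, 199) - 8133) = (35997 + 20)/((-14 - 1*199) - 8133) = 36017/((-14 - 199) - 8133) = 36017/(-213 - 8133) = 36017/(-8346) = 36017*(-1/8346) = -36017/8346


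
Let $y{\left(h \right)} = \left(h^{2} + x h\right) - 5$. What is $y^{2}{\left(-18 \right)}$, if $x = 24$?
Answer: $12769$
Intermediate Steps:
$y{\left(h \right)} = -5 + h^{2} + 24 h$ ($y{\left(h \right)} = \left(h^{2} + 24 h\right) - 5 = -5 + h^{2} + 24 h$)
$y^{2}{\left(-18 \right)} = \left(-5 + \left(-18\right)^{2} + 24 \left(-18\right)\right)^{2} = \left(-5 + 324 - 432\right)^{2} = \left(-113\right)^{2} = 12769$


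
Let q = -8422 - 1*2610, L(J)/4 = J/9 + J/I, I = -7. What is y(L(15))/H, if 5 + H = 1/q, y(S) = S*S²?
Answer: 100864000/72978003 ≈ 1.3821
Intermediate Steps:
L(J) = -8*J/63 (L(J) = 4*(J/9 + J/(-7)) = 4*(J*(⅑) + J*(-⅐)) = 4*(J/9 - J/7) = 4*(-2*J/63) = -8*J/63)
q = -11032 (q = -8422 - 2610 = -11032)
y(S) = S³
H = -55161/11032 (H = -5 + 1/(-11032) = -5 - 1/11032 = -55161/11032 ≈ -5.0001)
y(L(15))/H = (-8/63*15)³/(-55161/11032) = (-40/21)³*(-11032/55161) = -64000/9261*(-11032/55161) = 100864000/72978003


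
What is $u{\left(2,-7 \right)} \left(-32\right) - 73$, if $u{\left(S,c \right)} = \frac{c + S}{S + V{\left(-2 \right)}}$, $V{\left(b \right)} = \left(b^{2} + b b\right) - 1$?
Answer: $- \frac{497}{9} \approx -55.222$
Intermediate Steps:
$V{\left(b \right)} = -1 + 2 b^{2}$ ($V{\left(b \right)} = \left(b^{2} + b^{2}\right) - 1 = 2 b^{2} - 1 = -1 + 2 b^{2}$)
$u{\left(S,c \right)} = \frac{S + c}{7 + S}$ ($u{\left(S,c \right)} = \frac{c + S}{S - \left(1 - 2 \left(-2\right)^{2}\right)} = \frac{S + c}{S + \left(-1 + 2 \cdot 4\right)} = \frac{S + c}{S + \left(-1 + 8\right)} = \frac{S + c}{S + 7} = \frac{S + c}{7 + S}$)
$u{\left(2,-7 \right)} \left(-32\right) - 73 = \frac{2 - 7}{7 + 2} \left(-32\right) - 73 = \frac{1}{9} \left(-5\right) \left(-32\right) - 73 = \left(- \frac{5}{9}\right) \left(-32\right) - 73 = \frac{160}{9} - 73 = - \frac{497}{9}$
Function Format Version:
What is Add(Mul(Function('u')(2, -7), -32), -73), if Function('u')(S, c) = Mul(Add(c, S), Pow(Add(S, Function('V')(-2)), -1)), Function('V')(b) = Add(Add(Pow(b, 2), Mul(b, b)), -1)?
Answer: Rational(-497, 9) ≈ -55.222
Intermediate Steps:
Function('V')(b) = Add(-1, Mul(2, Pow(b, 2))) (Function('V')(b) = Add(Add(Pow(b, 2), Pow(b, 2)), -1) = Add(Mul(2, Pow(b, 2)), -1) = Add(-1, Mul(2, Pow(b, 2))))
Function('u')(S, c) = Mul(Pow(Add(7, S), -1), Add(S, c)) (Function('u')(S, c) = Mul(Add(c, S), Pow(Add(S, Add(-1, Mul(2, Pow(-2, 2)))), -1)) = Mul(Add(S, c), Pow(Add(S, Add(-1, Mul(2, 4))), -1)) = Mul(Add(S, c), Pow(Add(S, Add(-1, 8)), -1)) = Mul(Add(S, c), Pow(Add(S, 7), -1)) = Mul(Add(S, c), Pow(Add(7, S), -1)) = Mul(Pow(Add(7, S), -1), Add(S, c)))
Add(Mul(Function('u')(2, -7), -32), -73) = Add(Mul(Mul(Pow(Add(7, 2), -1), Add(2, -7)), -32), -73) = Add(Mul(Mul(Pow(9, -1), -5), -32), -73) = Add(Mul(Mul(Rational(1, 9), -5), -32), -73) = Add(Mul(Rational(-5, 9), -32), -73) = Add(Rational(160, 9), -73) = Rational(-497, 9)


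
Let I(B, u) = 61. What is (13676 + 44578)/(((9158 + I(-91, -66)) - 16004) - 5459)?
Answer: -29127/6122 ≈ -4.7578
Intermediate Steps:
(13676 + 44578)/(((9158 + I(-91, -66)) - 16004) - 5459) = (13676 + 44578)/(((9158 + 61) - 16004) - 5459) = 58254/((9219 - 16004) - 5459) = 58254/(-6785 - 5459) = 58254/(-12244) = 58254*(-1/12244) = -29127/6122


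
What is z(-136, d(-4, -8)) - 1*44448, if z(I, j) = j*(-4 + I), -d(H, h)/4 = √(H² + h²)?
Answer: -44448 + 2240*√5 ≈ -39439.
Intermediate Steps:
d(H, h) = -4*√(H² + h²)
z(-136, d(-4, -8)) - 1*44448 = (-4*√((-4)² + (-8)²))*(-4 - 136) - 1*44448 = -4*√(16 + 64)*(-140) - 44448 = -16*√5*(-140) - 44448 = 2240*√5 - 44448 = -44448 + 2240*√5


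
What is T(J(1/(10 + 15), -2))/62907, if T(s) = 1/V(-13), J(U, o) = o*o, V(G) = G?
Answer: -1/817791 ≈ -1.2228e-6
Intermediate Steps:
J(U, o) = o²
T(s) = -1/13 (T(s) = 1/(-13) = -1/13)
T(J(1/(10 + 15), -2))/62907 = -1/13/62907 = -1/13*1/62907 = -1/817791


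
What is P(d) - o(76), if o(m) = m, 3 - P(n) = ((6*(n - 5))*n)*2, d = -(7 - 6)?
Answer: -145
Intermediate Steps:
d = -1 (d = -1*1 = -1)
P(n) = 3 - 2*n*(-30 + 6*n) (P(n) = 3 - (6*(n - 5))*n*2 = 3 - (6*(-5 + n))*n*2 = 3 - (-30 + 6*n)*n*2 = 3 - n*(-30 + 6*n)*2 = 3 - 2*n*(-30 + 6*n))
P(d) - o(76) = (3 - 12*(-1)² + 60*(-1)) - 1*76 = (3 - 12*1 - 60) - 76 = (3 - 12 - 60) - 76 = -69 - 76 = -145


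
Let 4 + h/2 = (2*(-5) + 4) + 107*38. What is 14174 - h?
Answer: 6062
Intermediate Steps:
h = 8112 (h = -8 + 2*((2*(-5) + 4) + 107*38) = -8 + 2*((-10 + 4) + 4066) = -8 + 2*(-6 + 4066) = -8 + 2*4060 = -8 + 8120 = 8112)
14174 - h = 14174 - 1*8112 = 14174 - 8112 = 6062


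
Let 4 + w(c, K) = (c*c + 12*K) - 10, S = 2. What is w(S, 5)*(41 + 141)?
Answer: 9100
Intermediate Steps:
w(c, K) = -14 + c**2 + 12*K (w(c, K) = -4 + ((c*c + 12*K) - 10) = -4 + ((c**2 + 12*K) - 10) = -4 + (-10 + c**2 + 12*K) = -14 + c**2 + 12*K)
w(S, 5)*(41 + 141) = (-14 + 2**2 + 12*5)*(41 + 141) = (-14 + 4 + 60)*182 = 50*182 = 9100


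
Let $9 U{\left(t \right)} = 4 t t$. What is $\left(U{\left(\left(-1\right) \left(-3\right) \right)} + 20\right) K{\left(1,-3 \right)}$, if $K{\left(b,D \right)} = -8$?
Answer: $-192$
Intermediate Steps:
$U{\left(t \right)} = \frac{4 t^{2}}{9}$ ($U{\left(t \right)} = \frac{4 t t}{9} = \frac{4 t^{2}}{9}$)
$\left(U{\left(\left(-1\right) \left(-3\right) \right)} + 20\right) K{\left(1,-3 \right)} = \left(\frac{4 \left(\left(-1\right) \left(-3\right)\right)^{2}}{9} + 20\right) \left(-8\right) = \left(\frac{4 \cdot 3^{2}}{9} + 20\right) \left(-8\right) = \left(\frac{4}{9} \cdot 9 + 20\right) \left(-8\right) = \left(4 + 20\right) \left(-8\right) = 24 \left(-8\right) = -192$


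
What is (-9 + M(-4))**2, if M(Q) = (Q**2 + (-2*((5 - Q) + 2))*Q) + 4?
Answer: 9801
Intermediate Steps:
M(Q) = 4 + Q**2 + Q*(-14 + 2*Q) (M(Q) = (Q**2 + (-2*(7 - Q))*Q) + 4 = (Q**2 + (-14 + 2*Q)*Q) + 4 = (Q**2 + Q*(-14 + 2*Q)) + 4 = 4 + Q**2 + Q*(-14 + 2*Q))
(-9 + M(-4))**2 = (-9 + (4 - 14*(-4) + 3*(-4)**2))**2 = (-9 + (4 + 56 + 3*16))**2 = (-9 + (4 + 56 + 48))**2 = (-9 + 108)**2 = 99**2 = 9801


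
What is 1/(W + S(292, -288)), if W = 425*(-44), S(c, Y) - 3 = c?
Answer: -1/18405 ≈ -5.4333e-5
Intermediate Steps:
S(c, Y) = 3 + c
W = -18700
1/(W + S(292, -288)) = 1/(-18700 + (3 + 292)) = 1/(-18700 + 295) = 1/(-18405) = -1/18405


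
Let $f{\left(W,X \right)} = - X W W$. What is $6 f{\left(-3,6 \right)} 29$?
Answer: $-9396$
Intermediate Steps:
$f{\left(W,X \right)} = - X W^{2}$ ($f{\left(W,X \right)} = - W X W = - X W^{2}$)
$6 f{\left(-3,6 \right)} 29 = 6 \left(\left(-1\right) 6 \left(-3\right)^{2}\right) 29 = 6 \left(\left(-1\right) 6 \cdot 9\right) 29 = 6 \left(-54\right) 29 = \left(-324\right) 29 = -9396$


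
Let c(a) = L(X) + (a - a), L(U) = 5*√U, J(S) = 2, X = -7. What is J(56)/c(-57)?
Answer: -2*I*√7/35 ≈ -0.15119*I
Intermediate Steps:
c(a) = 5*I*√7 (c(a) = 5*√(-7) + (a - a) = 5*(I*√7) + 0 = 5*I*√7 + 0 = 5*I*√7)
J(56)/c(-57) = 2/((5*I*√7)) = 2*(-I*√7/35) = -2*I*√7/35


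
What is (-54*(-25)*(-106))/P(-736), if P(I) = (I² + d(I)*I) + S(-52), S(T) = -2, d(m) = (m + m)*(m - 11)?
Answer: 14310/80875213 ≈ 0.00017694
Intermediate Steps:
d(m) = 2*m*(-11 + m) (d(m) = (2*m)*(-11 + m) = 2*m*(-11 + m))
P(I) = -2 + I² + 2*I²*(-11 + I) (P(I) = (I² + (2*I*(-11 + I))*I) - 2 = (I² + 2*I²*(-11 + I)) - 2 = -2 + I² + 2*I²*(-11 + I))
(-54*(-25)*(-106))/P(-736) = (-54*(-25)*(-106))/(-2 - 21*(-736)² + 2*(-736)³) = (1350*(-106))/(-2 - 21*541696 + 2*(-398688256)) = -143100/(-2 - 11375616 - 797376512) = -143100/(-808752130) = -143100*(-1/808752130) = 14310/80875213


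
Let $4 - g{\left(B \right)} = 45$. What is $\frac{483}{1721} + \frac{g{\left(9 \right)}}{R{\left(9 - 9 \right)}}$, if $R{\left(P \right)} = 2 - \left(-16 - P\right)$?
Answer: $- \frac{61867}{30978} \approx -1.9971$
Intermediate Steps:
$g{\left(B \right)} = -41$ ($g{\left(B \right)} = 4 - 45 = -41$)
$R{\left(P \right)} = 18 + P$ ($R{\left(P \right)} = 2 + \left(16 + P\right) = 18 + P$)
$\frac{483}{1721} + \frac{g{\left(9 \right)}}{R{\left(9 - 9 \right)}} = \frac{483}{1721} - \frac{41}{18 + \left(9 - 9\right)} = 483 \cdot \frac{1}{1721} - \frac{41}{18 + \left(9 - 9\right)} = \frac{483}{1721} - \frac{41}{18 + 0} = \frac{483}{1721} - \frac{41}{18} = - \frac{61867}{30978}$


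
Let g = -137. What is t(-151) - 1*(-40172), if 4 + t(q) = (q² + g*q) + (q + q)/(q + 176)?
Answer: 2091098/25 ≈ 83644.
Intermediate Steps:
t(q) = -4 + q² - 137*q + 2*q/(176 + q) (t(q) = -4 + ((q² - 137*q) + (q + q)/(q + 176)) = -4 + ((q² - 137*q) + (2*q)/(176 + q)) = -4 + ((q² - 137*q) + 2*q/(176 + q)) = -4 + (q² - 137*q + 2*q/(176 + q)) = -4 + q² - 137*q + 2*q/(176 + q))
t(-151) - 1*(-40172) = (-704 + (-151)³ - 24114*(-151) + 39*(-151)²)/(176 - 151) - 1*(-40172) = (-704 - 3442951 + 3641214 + 39*22801)/25 + 40172 = (-704 - 3442951 + 3641214 + 889239)/25 + 40172 = (1/25)*1086798 + 40172 = 1086798/25 + 40172 = 2091098/25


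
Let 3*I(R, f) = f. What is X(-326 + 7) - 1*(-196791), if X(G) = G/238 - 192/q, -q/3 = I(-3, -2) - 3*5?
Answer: 2201243437/11186 ≈ 1.9679e+5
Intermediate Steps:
I(R, f) = f/3
q = 47 (q = -3*((1/3)*(-2) - 3*5) = -3*(-2/3 - 15) = -3*(-47/3) = 47)
X(G) = -192/47 + G/238 (X(G) = G/238 - 192/47 = -192/47 + G/238)
X(-326 + 7) - 1*(-196791) = (-192/47 + (-326 + 7)/238) - 1*(-196791) = (-192/47 + (1/238)*(-319)) + 196791 = (-192/47 - 319/238) + 196791 = -60689/11186 + 196791 = 2201243437/11186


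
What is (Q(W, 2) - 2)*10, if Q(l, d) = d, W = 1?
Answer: 0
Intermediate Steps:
(Q(W, 2) - 2)*10 = (2 - 2)*10 = 0*10 = 0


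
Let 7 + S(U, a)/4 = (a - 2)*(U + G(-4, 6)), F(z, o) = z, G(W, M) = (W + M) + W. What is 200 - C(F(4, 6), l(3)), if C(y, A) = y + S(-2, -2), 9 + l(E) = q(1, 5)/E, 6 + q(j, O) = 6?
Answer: 160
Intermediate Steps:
q(j, O) = 0 (q(j, O) = -6 + 6 = 0)
G(W, M) = M + 2*W (G(W, M) = (M + W) + W = M + 2*W)
l(E) = -9 (l(E) = -9 + 0/E = -9 + 0 = -9)
S(U, a) = -28 + 4*(-2 + U)*(-2 + a) (S(U, a) = -28 + 4*((a - 2)*(U + (6 + 2*(-4)))) = -28 + 4*((-2 + a)*(U + (6 - 8))) = -28 + 4*((-2 + a)*(U - 2)) = -28 + 4*((-2 + a)*(-2 + U)) = -28 + 4*((-2 + U)*(-2 + a)) = -28 + 4*(-2 + U)*(-2 + a))
C(y, A) = 36 + y (C(y, A) = y + (-12 - 8*(-2) - 8*(-2) + 4*(-2)*(-2)) = y + (-12 + 16 + 16 + 16) = y + 36 = 36 + y)
200 - C(F(4, 6), l(3)) = 200 - (36 + 4) = 200 - 1*40 = 200 - 40 = 160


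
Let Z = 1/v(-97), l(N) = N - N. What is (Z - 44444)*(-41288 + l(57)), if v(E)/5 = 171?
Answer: 1568928269272/855 ≈ 1.8350e+9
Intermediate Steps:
l(N) = 0
v(E) = 855 (v(E) = 5*171 = 855)
Z = 1/855 ≈ 0.0011696
(Z - 44444)*(-41288 + l(57)) = (1/855 - 44444)*(-41288 + 0) = -37999619/855*(-41288) = 1568928269272/855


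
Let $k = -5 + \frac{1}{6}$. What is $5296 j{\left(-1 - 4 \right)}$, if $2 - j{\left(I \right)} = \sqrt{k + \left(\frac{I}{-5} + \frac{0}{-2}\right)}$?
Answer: $10592 - \frac{2648 i \sqrt{138}}{3} \approx 10592.0 - 10369.0 i$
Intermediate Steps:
$k = - \frac{29}{6}$ ($k = -5 + \frac{1}{6} = - \frac{29}{6} \approx -4.8333$)
$j{\left(I \right)} = 2 - \sqrt{- \frac{29}{6} - \frac{I}{5}}$ ($j{\left(I \right)} = 2 - \sqrt{- \frac{29}{6} + \left(\frac{I}{-5} + \frac{0}{-2}\right)} = 2 - \sqrt{- \frac{29}{6} + \left(I \left(- \frac{1}{5}\right) + 0 \left(- \frac{1}{2}\right)\right)} = 2 - \sqrt{- \frac{29}{6} + \left(- \frac{I}{5} + 0\right)} = 2 - \sqrt{- \frac{29}{6} - \frac{I}{5}}$)
$5296 j{\left(-1 - 4 \right)} = 5296 \left(2 - \frac{\sqrt{-4350 - 180 \left(-1 - 4\right)}}{30}\right) = 5296 \left(2 - \frac{\sqrt{-4350 - -900}}{30}\right) = 5296 \left(2 - \frac{\sqrt{-4350 + 900}}{30}\right) = 5296 \left(2 - \frac{\sqrt{-3450}}{30}\right) = 5296 \left(2 - \frac{5 i \sqrt{138}}{30}\right) = 5296 \left(2 - \frac{i \sqrt{138}}{6}\right) = 10592 - \frac{2648 i \sqrt{138}}{3}$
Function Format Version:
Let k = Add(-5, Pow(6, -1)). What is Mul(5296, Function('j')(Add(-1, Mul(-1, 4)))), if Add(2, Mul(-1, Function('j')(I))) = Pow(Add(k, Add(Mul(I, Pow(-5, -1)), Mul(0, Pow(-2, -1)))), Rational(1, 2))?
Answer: Add(10592, Mul(Rational(-2648, 3), I, Pow(138, Rational(1, 2)))) ≈ Add(10592., Mul(-10369., I))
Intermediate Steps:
k = Rational(-29, 6) (k = Add(-5, Rational(1, 6)) = Rational(-29, 6) ≈ -4.8333)
Function('j')(I) = Add(2, Mul(-1, Pow(Add(Rational(-29, 6), Mul(Rational(-1, 5), I)), Rational(1, 2)))) (Function('j')(I) = Add(2, Mul(-1, Pow(Add(Rational(-29, 6), Add(Mul(I, Pow(-5, -1)), Mul(0, Pow(-2, -1)))), Rational(1, 2)))) = Add(2, Mul(-1, Pow(Add(Rational(-29, 6), Add(Mul(I, Rational(-1, 5)), Mul(0, Rational(-1, 2)))), Rational(1, 2)))) = Add(2, Mul(-1, Pow(Add(Rational(-29, 6), Add(Mul(Rational(-1, 5), I), 0)), Rational(1, 2)))) = Add(2, Mul(-1, Pow(Add(Rational(-29, 6), Mul(Rational(-1, 5), I)), Rational(1, 2)))))
Mul(5296, Function('j')(Add(-1, Mul(-1, 4)))) = Mul(5296, Add(2, Mul(Rational(-1, 30), Pow(Add(-4350, Mul(-180, Add(-1, Mul(-1, 4)))), Rational(1, 2))))) = Mul(5296, Add(2, Mul(Rational(-1, 30), Pow(Add(-4350, Mul(-180, Add(-1, -4))), Rational(1, 2))))) = Mul(5296, Add(2, Mul(Rational(-1, 30), Pow(Add(-4350, Mul(-180, -5)), Rational(1, 2))))) = Mul(5296, Add(2, Mul(Rational(-1, 30), Pow(Add(-4350, 900), Rational(1, 2))))) = Mul(5296, Add(2, Mul(Rational(-1, 30), Pow(-3450, Rational(1, 2))))) = Mul(5296, Add(2, Mul(Rational(-1, 30), Mul(5, I, Pow(138, Rational(1, 2)))))) = Mul(5296, Add(2, Mul(Rational(-1, 6), I, Pow(138, Rational(1, 2))))) = Add(10592, Mul(Rational(-2648, 3), I, Pow(138, Rational(1, 2))))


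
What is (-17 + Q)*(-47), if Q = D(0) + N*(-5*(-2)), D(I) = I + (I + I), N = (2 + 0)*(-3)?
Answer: 3619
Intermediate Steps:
N = -6 (N = 2*(-3) = -6)
D(I) = 3*I (D(I) = I + 2*I = 3*I)
Q = -60 (Q = 3*0 - (-30)*(-2) = 0 - 6*10 = 0 - 60 = -60)
(-17 + Q)*(-47) = (-17 - 60)*(-47) = -77*(-47) = 3619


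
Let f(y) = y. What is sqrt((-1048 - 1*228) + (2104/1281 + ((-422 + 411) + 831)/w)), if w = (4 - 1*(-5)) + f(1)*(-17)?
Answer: I*sqrt(9037478058)/2562 ≈ 37.106*I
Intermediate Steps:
w = -8 (w = (4 - 1*(-5)) + 1*(-17) = (4 + 5) - 17 = 9 - 17 = -8)
sqrt((-1048 - 1*228) + (2104/1281 + ((-422 + 411) + 831)/w)) = sqrt((-1048 - 1*228) + (2104/1281 + ((-422 + 411) + 831)/(-8))) = sqrt((-1048 - 228) + (2104*(1/1281) + (-11 + 831)*(-1/8))) = sqrt(-1276 + (2104/1281 + 820*(-1/8))) = sqrt(-1276 + (2104/1281 - 205/2)) = sqrt(-1276 - 258397/2562) = sqrt(-3527509/2562) = I*sqrt(9037478058)/2562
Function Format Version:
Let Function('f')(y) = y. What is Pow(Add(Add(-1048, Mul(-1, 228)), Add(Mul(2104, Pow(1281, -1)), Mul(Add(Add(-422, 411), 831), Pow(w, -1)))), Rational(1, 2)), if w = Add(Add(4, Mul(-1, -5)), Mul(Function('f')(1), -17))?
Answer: Mul(Rational(1, 2562), I, Pow(9037478058, Rational(1, 2))) ≈ Mul(37.106, I)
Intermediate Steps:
w = -8 (w = Add(Add(4, Mul(-1, -5)), Mul(1, -17)) = Add(Add(4, 5), -17) = Add(9, -17) = -8)
Pow(Add(Add(-1048, Mul(-1, 228)), Add(Mul(2104, Pow(1281, -1)), Mul(Add(Add(-422, 411), 831), Pow(w, -1)))), Rational(1, 2)) = Pow(Add(Add(-1048, Mul(-1, 228)), Add(Mul(2104, Pow(1281, -1)), Mul(Add(Add(-422, 411), 831), Pow(-8, -1)))), Rational(1, 2)) = Pow(Add(Add(-1048, -228), Add(Mul(2104, Rational(1, 1281)), Mul(Add(-11, 831), Rational(-1, 8)))), Rational(1, 2)) = Pow(Add(-1276, Add(Rational(2104, 1281), Mul(820, Rational(-1, 8)))), Rational(1, 2)) = Pow(Add(-1276, Add(Rational(2104, 1281), Rational(-205, 2))), Rational(1, 2)) = Pow(Add(-1276, Rational(-258397, 2562)), Rational(1, 2)) = Pow(Rational(-3527509, 2562), Rational(1, 2)) = Mul(Rational(1, 2562), I, Pow(9037478058, Rational(1, 2)))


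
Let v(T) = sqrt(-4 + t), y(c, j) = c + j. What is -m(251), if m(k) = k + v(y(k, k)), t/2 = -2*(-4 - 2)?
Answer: -251 - 2*sqrt(5) ≈ -255.47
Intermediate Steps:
t = 24 (t = 2*(-2*(-4 - 2)) = 2*(-2*(-6)) = 2*12 = 24)
v(T) = 2*sqrt(5) (v(T) = sqrt(-4 + 24) = sqrt(20) = 2*sqrt(5))
m(k) = k + 2*sqrt(5)
-m(251) = -(251 + 2*sqrt(5)) = -251 - 2*sqrt(5)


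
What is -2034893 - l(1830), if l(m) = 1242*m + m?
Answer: -4309583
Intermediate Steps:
l(m) = 1243*m
-2034893 - l(1830) = -2034893 - 1243*1830 = -2034893 - 1*2274690 = -2034893 - 2274690 = -4309583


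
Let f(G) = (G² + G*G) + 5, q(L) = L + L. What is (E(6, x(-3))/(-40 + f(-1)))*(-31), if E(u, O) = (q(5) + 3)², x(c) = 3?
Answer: 5239/33 ≈ 158.76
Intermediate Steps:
q(L) = 2*L
E(u, O) = 169 (E(u, O) = (2*5 + 3)² = (10 + 3)² = 13² = 169)
f(G) = 5 + 2*G² (f(G) = (G² + G²) + 5 = 2*G² + 5 = 5 + 2*G²)
(E(6, x(-3))/(-40 + f(-1)))*(-31) = (169/(-40 + (5 + 2*(-1)²)))*(-31) = (169/(-40 + (5 + 2*1)))*(-31) = (169/(-40 + (5 + 2)))*(-31) = (169/(-40 + 7))*(-31) = (169/(-33))*(-31) = (169*(-1/33))*(-31) = -169/33*(-31) = 5239/33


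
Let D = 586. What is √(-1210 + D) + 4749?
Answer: 4749 + 4*I*√39 ≈ 4749.0 + 24.98*I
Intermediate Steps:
√(-1210 + D) + 4749 = √(-1210 + 586) + 4749 = √(-624) + 4749 = 4*I*√39 + 4749 = 4749 + 4*I*√39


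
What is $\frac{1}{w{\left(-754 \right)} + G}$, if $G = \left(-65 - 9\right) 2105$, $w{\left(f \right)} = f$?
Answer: $- \frac{1}{156524} \approx -6.3888 \cdot 10^{-6}$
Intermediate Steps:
$G = -155770$ ($G = \left(-74\right) 2105 = -155770$)
$\frac{1}{w{\left(-754 \right)} + G} = \frac{1}{-754 - 155770} = \frac{1}{-156524} = - \frac{1}{156524}$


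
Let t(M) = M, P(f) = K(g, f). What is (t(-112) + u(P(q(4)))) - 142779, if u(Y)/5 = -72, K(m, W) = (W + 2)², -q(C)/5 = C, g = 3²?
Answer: -143251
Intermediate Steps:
g = 9
q(C) = -5*C
K(m, W) = (2 + W)²
P(f) = (2 + f)²
u(Y) = -360 (u(Y) = 5*(-72) = -360)
(t(-112) + u(P(q(4)))) - 142779 = (-112 - 360) - 142779 = -472 - 142779 = -143251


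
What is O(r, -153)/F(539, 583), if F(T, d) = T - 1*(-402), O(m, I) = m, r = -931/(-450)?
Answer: 931/423450 ≈ 0.0021986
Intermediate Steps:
r = 931/450 (r = -931*(-1/450) = 931/450 ≈ 2.0689)
F(T, d) = 402 + T (F(T, d) = T + 402 = 402 + T)
O(r, -153)/F(539, 583) = 931/(450*(402 + 539)) = (931/450)/941 = (931/450)*(1/941) = 931/423450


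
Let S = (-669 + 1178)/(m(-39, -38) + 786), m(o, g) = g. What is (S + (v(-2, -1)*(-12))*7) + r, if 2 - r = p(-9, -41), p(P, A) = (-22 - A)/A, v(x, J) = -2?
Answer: 5248641/30668 ≈ 171.14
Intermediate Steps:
p(P, A) = (-22 - A)/A
r = 101/41 (r = 2 - (-22 - 1*(-41))/(-41) = 2 - (-1)*(-22 + 41)/41 = 2 - (-1)*19/41 = 2 - 1*(-19/41) = 2 + 19/41 = 101/41 ≈ 2.4634)
S = 509/748 (S = (-669 + 1178)/(-38 + 786) = 509/748 ≈ 0.68048)
(S + (v(-2, -1)*(-12))*7) + r = (509/748 - 2*(-12)*7) + 101/41 = (509/748 + 24*7) + 101/41 = (509/748 + 168) + 101/41 = 126173/748 + 101/41 = 5248641/30668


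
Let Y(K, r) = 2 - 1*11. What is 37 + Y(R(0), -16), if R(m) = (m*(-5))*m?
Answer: 28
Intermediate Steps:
R(m) = -5*m**2 (R(m) = (-5*m)*m = -5*m**2)
Y(K, r) = -9 (Y(K, r) = 2 - 11 = -9)
37 + Y(R(0), -16) = 37 - 9 = 28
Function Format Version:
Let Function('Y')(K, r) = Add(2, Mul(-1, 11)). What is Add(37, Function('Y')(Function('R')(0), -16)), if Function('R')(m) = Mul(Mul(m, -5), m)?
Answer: 28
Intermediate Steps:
Function('R')(m) = Mul(-5, Pow(m, 2)) (Function('R')(m) = Mul(Mul(-5, m), m) = Mul(-5, Pow(m, 2)))
Function('Y')(K, r) = -9 (Function('Y')(K, r) = Add(2, -11) = -9)
Add(37, Function('Y')(Function('R')(0), -16)) = Add(37, -9) = 28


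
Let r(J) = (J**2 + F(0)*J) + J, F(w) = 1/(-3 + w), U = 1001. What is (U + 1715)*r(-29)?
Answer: 6694940/3 ≈ 2.2316e+6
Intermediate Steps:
r(J) = J**2 + 2*J/3 (r(J) = (J**2 + J/(-3 + 0)) + J = (J**2 + J/(-3)) + J = (J**2 - J/3) + J = J**2 + 2*J/3)
(U + 1715)*r(-29) = (1001 + 1715)*((1/3)*(-29)*(2 + 3*(-29))) = 2716*((1/3)*(-29)*(2 - 87)) = 2716*((1/3)*(-29)*(-85)) = 2716*(2465/3) = 6694940/3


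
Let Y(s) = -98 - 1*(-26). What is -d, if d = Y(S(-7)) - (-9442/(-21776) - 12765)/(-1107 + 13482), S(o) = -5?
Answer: 9562227401/134739000 ≈ 70.969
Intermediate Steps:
Y(s) = -72 (Y(s) = -98 + 26 = -72)
d = -9562227401/134739000 (d = -72 - (-9442/(-21776) - 12765)/(-1107 + 13482) = -72 - (-9442*(-1/21776) - 12765)/12375 = -72 - (4721/10888 - 12765)/12375 = -72 - (-138980599)/(10888*12375) = -72 - 1*(-138980599/134739000) = -72 + 138980599/134739000 = -9562227401/134739000 ≈ -70.969)
-d = -1*(-9562227401/134739000) = 9562227401/134739000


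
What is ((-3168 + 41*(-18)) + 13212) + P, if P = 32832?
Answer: 42138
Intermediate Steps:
((-3168 + 41*(-18)) + 13212) + P = ((-3168 + 41*(-18)) + 13212) + 32832 = ((-3168 - 738) + 13212) + 32832 = (-3906 + 13212) + 32832 = 9306 + 32832 = 42138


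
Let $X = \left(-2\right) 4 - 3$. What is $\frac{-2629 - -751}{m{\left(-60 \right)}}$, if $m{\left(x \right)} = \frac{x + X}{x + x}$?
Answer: $- \frac{225360}{71} \approx -3174.1$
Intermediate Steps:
$X = -11$ ($X = -8 - 3 = -11$)
$m{\left(x \right)} = \frac{-11 + x}{2 x}$ ($m{\left(x \right)} = \frac{x - 11}{x + x} = \frac{-11 + x}{2 x}$)
$\frac{-2629 - -751}{m{\left(-60 \right)}} = \frac{-2629 - -751}{\frac{1}{2} \frac{1}{-60} \left(-11 - 60\right)} = \frac{-2629 + 751}{\frac{1}{2} \left(- \frac{1}{60}\right) \left(-71\right)} = - \frac{1878}{\frac{71}{120}} = \left(-1878\right) \frac{120}{71} = - \frac{225360}{71}$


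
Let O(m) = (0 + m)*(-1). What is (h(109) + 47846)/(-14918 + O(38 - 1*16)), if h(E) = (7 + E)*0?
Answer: -23923/7470 ≈ -3.2025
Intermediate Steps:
h(E) = 0
O(m) = -m (O(m) = m*(-1) = -m)
(h(109) + 47846)/(-14918 + O(38 - 1*16)) = (0 + 47846)/(-14918 - (38 - 1*16)) = 47846/(-14918 - (38 - 16)) = 47846/(-14918 - 1*22) = 47846/(-14918 - 22) = 47846/(-14940) = 47846*(-1/14940) = -23923/7470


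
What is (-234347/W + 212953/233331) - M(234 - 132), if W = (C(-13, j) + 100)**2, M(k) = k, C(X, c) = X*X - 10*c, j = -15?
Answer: -4195604194706/40963823691 ≈ -102.42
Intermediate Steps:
C(X, c) = X**2 - 10*c
W = 175561 (W = (((-13)**2 - 10*(-15)) + 100)**2 = ((169 + 150) + 100)**2 = (319 + 100)**2 = 419**2 = 175561)
(-234347/W + 212953/233331) - M(234 - 132) = (-234347/175561 + 212953/233331) - (234 - 132) = (-234347*1/175561 + 212953*(1/233331)) - 1*102 = (-234347/175561 + 212953/233331) - 102 = -17294178224/40963823691 - 102 = -4195604194706/40963823691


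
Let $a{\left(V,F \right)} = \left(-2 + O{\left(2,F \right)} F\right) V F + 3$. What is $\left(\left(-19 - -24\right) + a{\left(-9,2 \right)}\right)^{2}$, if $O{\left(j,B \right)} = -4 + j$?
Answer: $13456$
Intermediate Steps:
$a{\left(V,F \right)} = 3 + F V \left(-2 - 2 F\right)$ ($a{\left(V,F \right)} = \left(-2 + \left(-4 + 2\right) F\right) V F + 3 = \left(-2 - 2 F\right) V F + 3 = V \left(-2 - 2 F\right) F + 3 = F V \left(-2 - 2 F\right) + 3 = 3 + F V \left(-2 - 2 F\right)$)
$\left(\left(-19 - -24\right) + a{\left(-9,2 \right)}\right)^{2} = \left(\left(-19 - -24\right) - \left(-3 - 72 - 36\right)\right)^{2} = \left(\left(-19 + 24\right) + \left(3 + 36 - \left(-18\right) 4\right)\right)^{2} = \left(5 + \left(3 + 36 + 72\right)\right)^{2} = \left(5 + 111\right)^{2} = 116^{2} = 13456$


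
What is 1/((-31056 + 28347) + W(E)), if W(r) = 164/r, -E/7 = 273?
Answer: -1911/5177063 ≈ -0.00036913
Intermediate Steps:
E = -1911 (E = -7*273 = -1911)
1/((-31056 + 28347) + W(E)) = 1/((-31056 + 28347) + 164/(-1911)) = 1/(-2709 + 164*(-1/1911)) = 1/(-2709 - 164/1911) = 1/(-5177063/1911) = -1911/5177063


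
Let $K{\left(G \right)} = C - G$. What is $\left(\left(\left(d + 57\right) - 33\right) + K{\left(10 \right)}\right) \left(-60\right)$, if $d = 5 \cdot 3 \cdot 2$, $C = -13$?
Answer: $-1860$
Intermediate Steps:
$K{\left(G \right)} = -13 - G$
$d = 30$ ($d = 15 \cdot 2 = 30$)
$\left(\left(\left(d + 57\right) - 33\right) + K{\left(10 \right)}\right) \left(-60\right) = \left(\left(\left(30 + 57\right) - 33\right) - 23\right) \left(-60\right) = \left(\left(87 - 33\right) - 23\right) \left(-60\right) = \left(54 - 23\right) \left(-60\right) = 31 \left(-60\right) = -1860$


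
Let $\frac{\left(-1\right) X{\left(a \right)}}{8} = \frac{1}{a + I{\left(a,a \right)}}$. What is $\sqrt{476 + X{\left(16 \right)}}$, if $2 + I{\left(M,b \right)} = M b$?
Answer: $\frac{16 \sqrt{3765}}{45} \approx 21.817$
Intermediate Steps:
$I{\left(M,b \right)} = -2 + M b$
$X{\left(a \right)} = - \frac{8}{-2 + a + a^{2}}$ ($X{\left(a \right)} = - \frac{8}{a + \left(-2 + a a\right)} = - \frac{8}{a + \left(-2 + a^{2}\right)} = - \frac{8}{-2 + a + a^{2}}$)
$\sqrt{476 + X{\left(16 \right)}} = \sqrt{476 - \frac{8}{-2 + 16 + 16^{2}}} = \sqrt{476 - \frac{8}{-2 + 16 + 256}} = \sqrt{476 - \frac{8}{270}} = \sqrt{476 - \frac{4}{135}} = \sqrt{\frac{64256}{135}} = \frac{16 \sqrt{3765}}{45}$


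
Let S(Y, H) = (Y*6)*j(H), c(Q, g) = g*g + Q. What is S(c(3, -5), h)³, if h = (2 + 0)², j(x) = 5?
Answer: 592704000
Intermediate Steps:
c(Q, g) = Q + g² (c(Q, g) = g² + Q = Q + g²)
h = 4 (h = 2² = 4)
S(Y, H) = 30*Y (S(Y, H) = (Y*6)*5 = (6*Y)*5 = 30*Y)
S(c(3, -5), h)³ = (30*(3 + (-5)²))³ = (30*(3 + 25))³ = (30*28)³ = 840³ = 592704000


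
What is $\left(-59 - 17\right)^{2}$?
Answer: $5776$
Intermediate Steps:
$\left(-59 - 17\right)^{2} = \left(-76\right)^{2} = 5776$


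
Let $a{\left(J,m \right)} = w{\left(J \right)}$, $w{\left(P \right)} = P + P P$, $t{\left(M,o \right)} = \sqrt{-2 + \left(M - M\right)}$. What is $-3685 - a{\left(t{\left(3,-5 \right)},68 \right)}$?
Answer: $-3683 - i \sqrt{2} \approx -3683.0 - 1.4142 i$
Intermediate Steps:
$t{\left(M,o \right)} = i \sqrt{2}$ ($t{\left(M,o \right)} = \sqrt{-2 + 0} = \sqrt{-2} = i \sqrt{2}$)
$w{\left(P \right)} = P + P^{2}$
$a{\left(J,m \right)} = J \left(1 + J\right)$
$-3685 - a{\left(t{\left(3,-5 \right)},68 \right)} = -3685 - i \sqrt{2} \left(1 + i \sqrt{2}\right)$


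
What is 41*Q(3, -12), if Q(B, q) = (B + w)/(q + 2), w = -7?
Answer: 82/5 ≈ 16.400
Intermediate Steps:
Q(B, q) = (-7 + B)/(2 + q) (Q(B, q) = (B - 7)/(q + 2) = (-7 + B)/(2 + q))
41*Q(3, -12) = 41*((-7 + 3)/(2 - 12)) = 41*(-4/(-10)) = 41*(-⅒*(-4)) = 41*(⅖) = 82/5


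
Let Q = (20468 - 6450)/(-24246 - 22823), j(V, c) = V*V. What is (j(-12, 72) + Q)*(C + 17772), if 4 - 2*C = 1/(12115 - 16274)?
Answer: 500002796196547/195759971 ≈ 2.5542e+6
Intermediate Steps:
j(V, c) = V²
C = 16637/8318 (C = 2 - 1/(2*(12115 - 16274)) = 2 - ½/(-4159) = 2 - ½*(-1/4159) = 2 + 1/8318 = 16637/8318 ≈ 2.0001)
Q = -14018/47069 (Q = 14018/(-47069) = 14018*(-1/47069) = -14018/47069 ≈ -0.29782)
(j(-12, 72) + Q)*(C + 17772) = ((-12)² - 14018/47069)*(16637/8318 + 17772) = (144 - 14018/47069)*(147844133/8318) = (6763918/47069)*(147844133/8318) = 500002796196547/195759971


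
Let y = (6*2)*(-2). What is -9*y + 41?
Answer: 257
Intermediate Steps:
y = -24 (y = 12*(-2) = -24)
-9*y + 41 = -9*(-24) + 41 = 216 + 41 = 257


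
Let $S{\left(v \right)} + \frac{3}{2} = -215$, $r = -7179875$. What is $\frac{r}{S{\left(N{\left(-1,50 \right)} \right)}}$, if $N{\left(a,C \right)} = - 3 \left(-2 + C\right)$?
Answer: $\frac{14359750}{433} \approx 33163.0$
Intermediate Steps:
$N{\left(a,C \right)} = 6 - 3 C$
$S{\left(v \right)} = - \frac{433}{2}$ ($S{\left(v \right)} = - \frac{3}{2} - 215 = - \frac{433}{2}$)
$\frac{r}{S{\left(N{\left(-1,50 \right)} \right)}} = - \frac{7179875}{- \frac{433}{2}} = \left(-7179875\right) \left(- \frac{2}{433}\right) = \frac{14359750}{433}$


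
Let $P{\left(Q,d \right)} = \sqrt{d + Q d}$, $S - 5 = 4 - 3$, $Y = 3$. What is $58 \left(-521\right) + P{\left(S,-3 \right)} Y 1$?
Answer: $-30218 + 3 i \sqrt{21} \approx -30218.0 + 13.748 i$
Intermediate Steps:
$S = 6$ ($S = 5 + \left(4 - 3\right) = 5 + 1 = 6$)
$58 \left(-521\right) + P{\left(S,-3 \right)} Y 1 = 58 \left(-521\right) + \sqrt{- 3 \left(1 + 6\right)} 3 \cdot 1 = -30218 + \sqrt{\left(-3\right) 7} \cdot 3 \cdot 1 = -30218 + \sqrt{-21} \cdot 3 \cdot 1 = -30218 + i \sqrt{21} \cdot 3 \cdot 1 = -30218 + 3 i \sqrt{21} \cdot 1 = -30218 + 3 i \sqrt{21}$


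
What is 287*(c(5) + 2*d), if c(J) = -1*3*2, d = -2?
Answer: -2870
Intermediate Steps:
c(J) = -6 (c(J) = -3*2 = -6)
287*(c(5) + 2*d) = 287*(-6 + 2*(-2)) = 287*(-6 - 4) = 287*(-10) = -2870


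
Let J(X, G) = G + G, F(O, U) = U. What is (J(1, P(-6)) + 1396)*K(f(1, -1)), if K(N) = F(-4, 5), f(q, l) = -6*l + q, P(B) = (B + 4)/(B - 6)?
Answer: 20945/3 ≈ 6981.7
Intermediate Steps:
P(B) = (4 + B)/(-6 + B)
f(q, l) = q - 6*l
J(X, G) = 2*G
K(N) = 5
(J(1, P(-6)) + 1396)*K(f(1, -1)) = (2*((4 - 6)/(-6 - 6)) + 1396)*5 = (2*(-2/(-12)) + 1396)*5 = (2*(-1/12*(-2)) + 1396)*5 = (2*(⅙) + 1396)*5 = (⅓ + 1396)*5 = (4189/3)*5 = 20945/3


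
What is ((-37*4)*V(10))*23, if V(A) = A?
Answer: -34040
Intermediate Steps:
((-37*4)*V(10))*23 = (-37*4*10)*23 = -148*10*23 = -1480*23 = -34040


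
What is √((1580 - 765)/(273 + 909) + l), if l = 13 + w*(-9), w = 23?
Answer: I*√270078726/1182 ≈ 13.904*I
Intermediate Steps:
l = -194 (l = 13 + 23*(-9) = 13 - 207 = -194)
√((1580 - 765)/(273 + 909) + l) = √((1580 - 765)/(273 + 909) - 194) = √(815/1182 - 194) = √(-228493/1182) = I*√270078726/1182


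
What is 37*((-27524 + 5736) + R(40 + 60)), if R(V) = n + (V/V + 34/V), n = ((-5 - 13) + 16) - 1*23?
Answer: -40351571/50 ≈ -8.0703e+5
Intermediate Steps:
n = -25 (n = (-18 + 16) - 23 = -2 - 23 = -25)
R(V) = -24 + 34/V (R(V) = -25 + (V/V + 34/V) = -25 + (1 + 34/V) = -24 + 34/V)
37*((-27524 + 5736) + R(40 + 60)) = 37*((-27524 + 5736) + (-24 + 34/(40 + 60))) = 37*(-21788 + (-24 + 34/100)) = 37*(-21788 + (-24 + 34*(1/100))) = 37*(-21788 + (-24 + 17/50)) = 37*(-21788 - 1183/50) = 37*(-1090583/50) = -40351571/50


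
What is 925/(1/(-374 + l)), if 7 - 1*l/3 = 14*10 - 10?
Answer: -687275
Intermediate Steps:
l = -369 (l = 21 - 3*(14*10 - 10) = 21 - 3*(140 - 10) = 21 - 3*130 = 21 - 390 = -369)
925/(1/(-374 + l)) = 925/(1/(-374 - 369)) = 925/(1/(-743)) = 925/(-1/743) = 925*(-743) = -687275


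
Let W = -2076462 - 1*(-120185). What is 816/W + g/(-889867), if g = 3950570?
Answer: -7729135359362/1740826345159 ≈ -4.4399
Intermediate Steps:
W = -1956277 (W = -2076462 + 120185 = -1956277)
816/W + g/(-889867) = 816/(-1956277) + 3950570/(-889867) = 816*(-1/1956277) + 3950570*(-1/889867) = -816/1956277 - 3950570/889867 = -7729135359362/1740826345159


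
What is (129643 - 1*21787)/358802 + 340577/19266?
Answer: 62138831225/3456339666 ≈ 17.978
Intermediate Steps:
(129643 - 1*21787)/358802 + 340577/19266 = (129643 - 21787)*(1/358802) + 340577*(1/19266) = 107856*(1/358802) + 340577/19266 = 53928/179401 + 340577/19266 = 62138831225/3456339666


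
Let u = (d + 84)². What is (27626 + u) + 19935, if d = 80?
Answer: 74457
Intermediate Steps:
u = 26896 (u = (80 + 84)² = 164² = 26896)
(27626 + u) + 19935 = (27626 + 26896) + 19935 = 54522 + 19935 = 74457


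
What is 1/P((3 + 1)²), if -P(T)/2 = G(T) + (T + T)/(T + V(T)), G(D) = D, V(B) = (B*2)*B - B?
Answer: -8/257 ≈ -0.031128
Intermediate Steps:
V(B) = -B + 2*B² (V(B) = (2*B)*B - B = 2*B² - B = -B + 2*B²)
P(T) = -2*T - 4*T/(T + T*(-1 + 2*T)) (P(T) = -2*(T + (T + T)/(T + T*(-1 + 2*T))) = -2*(T + (2*T)/(T + T*(-1 + 2*T))) = -2*(T + 2*T/(T + T*(-1 + 2*T))) = -2*T - 4*T/(T + T*(-1 + 2*T)))
1/P((3 + 1)²) = 1/(-2*(3 + 1)² - 2/(3 + 1)²) = 1/(-2*4² - 2/(4²)) = 1/(-2*16 - 2/16) = 1/(-32 - 2*1/16) = 1/(-32 - ⅛) = 1/(-257/8) = -8/257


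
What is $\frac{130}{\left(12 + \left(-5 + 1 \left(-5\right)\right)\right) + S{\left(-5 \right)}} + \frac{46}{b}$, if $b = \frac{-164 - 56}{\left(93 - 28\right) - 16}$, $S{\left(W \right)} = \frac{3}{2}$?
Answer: $\frac{20711}{770} \approx 26.897$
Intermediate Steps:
$S{\left(W \right)} = \frac{3}{2}$ ($S{\left(W \right)} = 3 \cdot \frac{1}{2} = \frac{3}{2}$)
$b = - \frac{220}{49}$ ($b = - \frac{220}{65 - 16} = - \frac{220}{49} \approx -4.4898$)
$\frac{130}{\left(12 + \left(-5 + 1 \left(-5\right)\right)\right) + S{\left(-5 \right)}} + \frac{46}{b} = \frac{130}{\left(12 + \left(-5 + 1 \left(-5\right)\right)\right) + \frac{3}{2}} + \frac{46}{- \frac{220}{49}} = \frac{130}{\left(12 - 10\right) + \frac{3}{2}} + 46 \left(- \frac{49}{220}\right) = \frac{130}{\left(12 - 10\right) + \frac{3}{2}} - \frac{1127}{110} = \frac{130}{2 + \frac{3}{2}} - \frac{1127}{110} = \frac{130}{\frac{7}{2}} - \frac{1127}{110} = 130 \cdot \frac{2}{7} - \frac{1127}{110} = \frac{260}{7} - \frac{1127}{110} = \frac{20711}{770}$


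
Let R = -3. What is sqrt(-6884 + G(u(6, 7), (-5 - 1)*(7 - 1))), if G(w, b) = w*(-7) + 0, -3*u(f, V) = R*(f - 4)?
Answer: I*sqrt(6898) ≈ 83.054*I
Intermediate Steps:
u(f, V) = -4 + f (u(f, V) = -(-1)*(f - 4) = -(-1)*(-4 + f) = -(12 - 3*f)/3 = -4 + f)
G(w, b) = -7*w (G(w, b) = -7*w + 0 = -7*w)
sqrt(-6884 + G(u(6, 7), (-5 - 1)*(7 - 1))) = sqrt(-6884 - 7*(-4 + 6)) = sqrt(-6884 - 7*2) = sqrt(-6884 - 14) = sqrt(-6898) = I*sqrt(6898)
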